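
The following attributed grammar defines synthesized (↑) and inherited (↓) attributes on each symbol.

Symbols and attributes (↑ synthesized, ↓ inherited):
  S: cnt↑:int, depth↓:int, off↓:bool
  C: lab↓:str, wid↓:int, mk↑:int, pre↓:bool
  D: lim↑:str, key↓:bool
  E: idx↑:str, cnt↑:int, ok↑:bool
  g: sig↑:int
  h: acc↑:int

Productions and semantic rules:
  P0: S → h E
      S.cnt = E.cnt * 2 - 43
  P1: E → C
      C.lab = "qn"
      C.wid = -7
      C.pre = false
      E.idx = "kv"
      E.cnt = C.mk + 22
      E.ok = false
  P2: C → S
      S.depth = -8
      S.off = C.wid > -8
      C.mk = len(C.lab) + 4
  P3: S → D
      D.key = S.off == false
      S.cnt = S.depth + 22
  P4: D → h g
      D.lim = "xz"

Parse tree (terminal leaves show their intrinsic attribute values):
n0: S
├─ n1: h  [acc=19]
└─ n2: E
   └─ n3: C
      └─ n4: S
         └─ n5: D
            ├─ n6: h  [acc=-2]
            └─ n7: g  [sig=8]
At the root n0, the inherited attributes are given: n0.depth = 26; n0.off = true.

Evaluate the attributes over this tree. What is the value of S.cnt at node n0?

1. n0.depth = 26  [given at root]
2. n0.off = true  [given at root]
3. n1.acc = 19  [terminal]
4. n3.lab = "qn"  ["qn"]
5. n3.wid = -7  [-7]
6. n3.pre = false  [false]
7. n4.depth = -8  [-8]
8. n4.off = true  [C.wid > -8]
9. n5.key = false  [S.off == false]
10. n6.acc = -2  [terminal]
11. n7.sig = 8  [terminal]
12. n5.lim = "xz"  ["xz"]
13. n4.cnt = 14  [S.depth + 22]
14. n3.mk = 6  [len(C.lab) + 4]
15. n2.idx = "kv"  ["kv"]
16. n2.cnt = 28  [C.mk + 22]
17. n2.ok = false  [false]
18. n0.cnt = 13  [E.cnt * 2 - 43]

13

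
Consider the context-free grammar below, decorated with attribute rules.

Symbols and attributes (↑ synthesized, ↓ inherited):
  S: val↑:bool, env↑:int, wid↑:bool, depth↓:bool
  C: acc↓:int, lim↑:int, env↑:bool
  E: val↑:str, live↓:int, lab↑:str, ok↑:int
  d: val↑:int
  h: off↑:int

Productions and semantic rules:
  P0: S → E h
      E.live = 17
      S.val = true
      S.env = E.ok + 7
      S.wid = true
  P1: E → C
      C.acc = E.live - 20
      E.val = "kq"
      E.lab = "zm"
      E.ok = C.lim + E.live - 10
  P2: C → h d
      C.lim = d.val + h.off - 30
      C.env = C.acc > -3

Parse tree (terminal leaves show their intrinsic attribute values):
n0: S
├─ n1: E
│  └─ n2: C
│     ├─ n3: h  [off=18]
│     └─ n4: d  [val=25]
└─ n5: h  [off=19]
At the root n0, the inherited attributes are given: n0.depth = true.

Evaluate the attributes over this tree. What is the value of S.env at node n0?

1. n0.depth = true  [given at root]
2. n1.live = 17  [17]
3. n2.acc = -3  [E.live - 20]
4. n3.off = 18  [terminal]
5. n4.val = 25  [terminal]
6. n2.lim = 13  [d.val + h.off - 30]
7. n2.env = false  [C.acc > -3]
8. n1.val = "kq"  ["kq"]
9. n1.lab = "zm"  ["zm"]
10. n1.ok = 20  [C.lim + E.live - 10]
11. n5.off = 19  [terminal]
12. n0.val = true  [true]
13. n0.env = 27  [E.ok + 7]
14. n0.wid = true  [true]

27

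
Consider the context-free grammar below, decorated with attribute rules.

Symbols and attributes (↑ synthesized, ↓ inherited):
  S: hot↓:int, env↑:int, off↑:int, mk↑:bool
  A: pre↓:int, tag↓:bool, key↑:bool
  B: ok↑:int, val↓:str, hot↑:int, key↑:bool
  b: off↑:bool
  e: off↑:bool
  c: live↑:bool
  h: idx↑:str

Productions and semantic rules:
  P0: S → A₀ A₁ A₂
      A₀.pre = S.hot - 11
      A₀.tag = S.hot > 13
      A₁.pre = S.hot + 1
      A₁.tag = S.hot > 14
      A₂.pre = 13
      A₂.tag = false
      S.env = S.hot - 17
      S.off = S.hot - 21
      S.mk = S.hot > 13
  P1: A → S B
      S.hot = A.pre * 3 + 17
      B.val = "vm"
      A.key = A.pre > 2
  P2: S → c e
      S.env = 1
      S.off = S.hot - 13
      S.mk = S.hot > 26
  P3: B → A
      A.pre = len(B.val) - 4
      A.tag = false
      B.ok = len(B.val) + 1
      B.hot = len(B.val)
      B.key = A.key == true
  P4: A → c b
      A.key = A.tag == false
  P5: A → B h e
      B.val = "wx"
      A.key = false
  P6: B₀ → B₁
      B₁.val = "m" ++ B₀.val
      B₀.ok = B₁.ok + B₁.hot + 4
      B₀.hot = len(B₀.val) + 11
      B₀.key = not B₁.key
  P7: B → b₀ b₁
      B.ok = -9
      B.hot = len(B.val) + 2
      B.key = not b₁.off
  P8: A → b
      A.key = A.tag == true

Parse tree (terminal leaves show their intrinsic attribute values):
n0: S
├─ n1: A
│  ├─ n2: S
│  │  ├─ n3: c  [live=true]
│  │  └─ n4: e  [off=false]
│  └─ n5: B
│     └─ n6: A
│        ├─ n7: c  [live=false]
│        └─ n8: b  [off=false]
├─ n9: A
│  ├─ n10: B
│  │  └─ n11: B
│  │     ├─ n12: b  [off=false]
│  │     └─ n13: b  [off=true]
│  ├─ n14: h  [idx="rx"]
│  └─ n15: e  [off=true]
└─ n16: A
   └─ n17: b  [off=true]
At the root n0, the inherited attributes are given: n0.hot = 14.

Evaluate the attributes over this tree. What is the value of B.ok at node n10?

0

1. n0.hot = 14  [given at root]
2. n1.pre = 3  [S.hot - 11]
3. n1.tag = true  [S.hot > 13]
4. n2.hot = 26  [A.pre * 3 + 17]
5. n3.live = true  [terminal]
6. n4.off = false  [terminal]
7. n2.env = 1  [1]
8. n2.off = 13  [S.hot - 13]
9. n2.mk = false  [S.hot > 26]
10. n5.val = "vm"  ["vm"]
11. n6.pre = -2  [len(B.val) - 4]
12. n6.tag = false  [false]
13. n7.live = false  [terminal]
14. n8.off = false  [terminal]
15. n6.key = true  [A.tag == false]
16. n5.ok = 3  [len(B.val) + 1]
17. n5.hot = 2  [len(B.val)]
18. n5.key = true  [A.key == true]
19. n1.key = true  [A.pre > 2]
20. n9.pre = 15  [S.hot + 1]
21. n9.tag = false  [S.hot > 14]
22. n10.val = "wx"  ["wx"]
23. n11.val = "mwx"  ["m" ++ B₀.val]
24. n12.off = false  [terminal]
25. n13.off = true  [terminal]
26. n11.ok = -9  [-9]
27. n11.hot = 5  [len(B.val) + 2]
28. n11.key = false  [not b₁.off]
29. n10.ok = 0  [B₁.ok + B₁.hot + 4]
30. n10.hot = 13  [len(B₀.val) + 11]
31. n10.key = true  [not B₁.key]
32. n14.idx = "rx"  [terminal]
33. n15.off = true  [terminal]
34. n9.key = false  [false]
35. n16.pre = 13  [13]
36. n16.tag = false  [false]
37. n17.off = true  [terminal]
38. n16.key = false  [A.tag == true]
39. n0.env = -3  [S.hot - 17]
40. n0.off = -7  [S.hot - 21]
41. n0.mk = true  [S.hot > 13]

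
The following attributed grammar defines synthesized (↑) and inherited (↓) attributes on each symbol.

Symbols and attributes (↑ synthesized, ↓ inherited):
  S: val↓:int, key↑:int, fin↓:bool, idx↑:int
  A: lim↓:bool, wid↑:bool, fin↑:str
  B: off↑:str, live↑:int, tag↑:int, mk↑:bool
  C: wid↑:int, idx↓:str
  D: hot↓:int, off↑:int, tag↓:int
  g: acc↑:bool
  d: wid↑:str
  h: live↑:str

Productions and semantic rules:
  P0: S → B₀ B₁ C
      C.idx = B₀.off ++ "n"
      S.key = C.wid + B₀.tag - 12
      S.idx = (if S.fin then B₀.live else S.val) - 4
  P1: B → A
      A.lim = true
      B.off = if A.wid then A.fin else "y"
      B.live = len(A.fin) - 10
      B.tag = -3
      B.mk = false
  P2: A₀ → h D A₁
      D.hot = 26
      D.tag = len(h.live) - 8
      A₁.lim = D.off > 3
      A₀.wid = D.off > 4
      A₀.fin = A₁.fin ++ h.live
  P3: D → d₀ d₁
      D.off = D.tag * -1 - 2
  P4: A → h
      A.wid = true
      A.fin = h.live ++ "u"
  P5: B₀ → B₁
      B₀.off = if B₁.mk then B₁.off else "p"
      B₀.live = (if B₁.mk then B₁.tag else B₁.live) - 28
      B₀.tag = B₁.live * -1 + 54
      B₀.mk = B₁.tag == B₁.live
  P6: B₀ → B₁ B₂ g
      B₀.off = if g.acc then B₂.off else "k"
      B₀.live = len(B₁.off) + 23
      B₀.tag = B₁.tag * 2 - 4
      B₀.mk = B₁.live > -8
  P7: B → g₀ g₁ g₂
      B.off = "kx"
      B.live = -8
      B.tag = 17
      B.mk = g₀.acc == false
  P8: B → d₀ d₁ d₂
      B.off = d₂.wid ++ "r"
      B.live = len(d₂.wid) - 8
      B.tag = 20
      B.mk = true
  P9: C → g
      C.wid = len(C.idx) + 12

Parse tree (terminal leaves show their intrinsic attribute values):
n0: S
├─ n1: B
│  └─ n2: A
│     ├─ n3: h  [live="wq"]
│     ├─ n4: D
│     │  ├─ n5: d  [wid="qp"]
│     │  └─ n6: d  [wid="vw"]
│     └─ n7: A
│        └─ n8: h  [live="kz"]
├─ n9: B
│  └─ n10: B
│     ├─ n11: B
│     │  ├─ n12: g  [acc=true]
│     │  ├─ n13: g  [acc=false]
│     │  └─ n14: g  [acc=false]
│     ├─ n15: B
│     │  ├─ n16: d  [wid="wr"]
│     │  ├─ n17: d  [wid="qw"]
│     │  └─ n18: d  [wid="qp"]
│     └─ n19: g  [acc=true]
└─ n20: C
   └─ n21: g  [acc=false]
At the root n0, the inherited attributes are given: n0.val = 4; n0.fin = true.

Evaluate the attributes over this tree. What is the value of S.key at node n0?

-1

1. n0.val = 4  [given at root]
2. n0.fin = true  [given at root]
3. n2.lim = true  [true]
4. n3.live = "wq"  [terminal]
5. n4.hot = 26  [26]
6. n4.tag = -6  [len(h.live) - 8]
7. n5.wid = "qp"  [terminal]
8. n6.wid = "vw"  [terminal]
9. n4.off = 4  [D.tag * -1 - 2]
10. n7.lim = true  [D.off > 3]
11. n8.live = "kz"  [terminal]
12. n7.wid = true  [true]
13. n7.fin = "kzu"  [h.live ++ "u"]
14. n2.wid = false  [D.off > 4]
15. n2.fin = "kzuwq"  [A₁.fin ++ h.live]
16. n1.off = "y"  [if A.wid then A.fin else "y"]
17. n1.live = -5  [len(A.fin) - 10]
18. n1.tag = -3  [-3]
19. n1.mk = false  [false]
20. n12.acc = true  [terminal]
21. n13.acc = false  [terminal]
22. n14.acc = false  [terminal]
23. n11.off = "kx"  ["kx"]
24. n11.live = -8  [-8]
25. n11.tag = 17  [17]
26. n11.mk = false  [g₀.acc == false]
27. n16.wid = "wr"  [terminal]
28. n17.wid = "qw"  [terminal]
29. n18.wid = "qp"  [terminal]
30. n15.off = "qpr"  [d₂.wid ++ "r"]
31. n15.live = -6  [len(d₂.wid) - 8]
32. n15.tag = 20  [20]
33. n15.mk = true  [true]
34. n19.acc = true  [terminal]
35. n10.off = "qpr"  [if g.acc then B₂.off else "k"]
36. n10.live = 25  [len(B₁.off) + 23]
37. n10.tag = 30  [B₁.tag * 2 - 4]
38. n10.mk = false  [B₁.live > -8]
39. n9.off = "p"  [if B₁.mk then B₁.off else "p"]
40. n9.live = -3  [(if B₁.mk then B₁.tag else B₁.live) - 28]
41. n9.tag = 29  [B₁.live * -1 + 54]
42. n9.mk = false  [B₁.tag == B₁.live]
43. n20.idx = "yn"  [B₀.off ++ "n"]
44. n21.acc = false  [terminal]
45. n20.wid = 14  [len(C.idx) + 12]
46. n0.key = -1  [C.wid + B₀.tag - 12]
47. n0.idx = -9  [(if S.fin then B₀.live else S.val) - 4]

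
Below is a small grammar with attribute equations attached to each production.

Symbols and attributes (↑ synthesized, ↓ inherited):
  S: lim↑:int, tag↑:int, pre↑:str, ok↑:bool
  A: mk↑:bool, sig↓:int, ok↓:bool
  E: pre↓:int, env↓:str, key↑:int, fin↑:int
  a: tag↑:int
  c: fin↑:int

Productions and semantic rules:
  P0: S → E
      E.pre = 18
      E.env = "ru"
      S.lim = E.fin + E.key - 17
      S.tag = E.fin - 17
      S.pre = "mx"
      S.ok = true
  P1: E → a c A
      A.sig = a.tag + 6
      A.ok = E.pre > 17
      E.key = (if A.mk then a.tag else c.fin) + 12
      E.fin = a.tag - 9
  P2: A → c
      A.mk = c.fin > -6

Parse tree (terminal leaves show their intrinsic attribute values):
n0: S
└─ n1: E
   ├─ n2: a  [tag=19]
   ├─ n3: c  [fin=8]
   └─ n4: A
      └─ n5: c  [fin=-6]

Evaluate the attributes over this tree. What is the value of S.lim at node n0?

1. n1.pre = 18  [18]
2. n1.env = "ru"  ["ru"]
3. n2.tag = 19  [terminal]
4. n3.fin = 8  [terminal]
5. n4.sig = 25  [a.tag + 6]
6. n4.ok = true  [E.pre > 17]
7. n5.fin = -6  [terminal]
8. n4.mk = false  [c.fin > -6]
9. n1.key = 20  [(if A.mk then a.tag else c.fin) + 12]
10. n1.fin = 10  [a.tag - 9]
11. n0.lim = 13  [E.fin + E.key - 17]
12. n0.tag = -7  [E.fin - 17]
13. n0.pre = "mx"  ["mx"]
14. n0.ok = true  [true]

13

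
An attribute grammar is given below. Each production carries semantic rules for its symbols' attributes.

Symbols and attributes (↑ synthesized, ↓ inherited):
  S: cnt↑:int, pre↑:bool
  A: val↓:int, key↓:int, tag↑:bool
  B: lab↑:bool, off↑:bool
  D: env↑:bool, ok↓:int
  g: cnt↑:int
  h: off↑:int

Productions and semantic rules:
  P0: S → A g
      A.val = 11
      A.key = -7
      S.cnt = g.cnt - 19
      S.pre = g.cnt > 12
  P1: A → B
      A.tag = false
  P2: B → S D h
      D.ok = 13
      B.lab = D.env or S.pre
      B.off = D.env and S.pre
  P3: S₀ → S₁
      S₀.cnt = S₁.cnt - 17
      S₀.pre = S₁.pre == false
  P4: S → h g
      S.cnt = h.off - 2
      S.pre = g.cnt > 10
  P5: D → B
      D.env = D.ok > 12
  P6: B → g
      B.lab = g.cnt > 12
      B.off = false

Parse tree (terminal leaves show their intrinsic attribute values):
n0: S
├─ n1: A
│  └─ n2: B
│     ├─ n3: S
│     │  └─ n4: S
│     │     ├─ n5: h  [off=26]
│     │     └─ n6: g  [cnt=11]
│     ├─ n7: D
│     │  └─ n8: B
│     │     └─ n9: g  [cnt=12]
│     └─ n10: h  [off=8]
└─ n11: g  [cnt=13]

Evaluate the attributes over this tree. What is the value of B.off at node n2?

1. n1.val = 11  [11]
2. n1.key = -7  [-7]
3. n5.off = 26  [terminal]
4. n6.cnt = 11  [terminal]
5. n4.cnt = 24  [h.off - 2]
6. n4.pre = true  [g.cnt > 10]
7. n3.cnt = 7  [S₁.cnt - 17]
8. n3.pre = false  [S₁.pre == false]
9. n7.ok = 13  [13]
10. n9.cnt = 12  [terminal]
11. n8.lab = false  [g.cnt > 12]
12. n8.off = false  [false]
13. n7.env = true  [D.ok > 12]
14. n10.off = 8  [terminal]
15. n2.lab = true  [D.env or S.pre]
16. n2.off = false  [D.env and S.pre]
17. n1.tag = false  [false]
18. n11.cnt = 13  [terminal]
19. n0.cnt = -6  [g.cnt - 19]
20. n0.pre = true  [g.cnt > 12]

false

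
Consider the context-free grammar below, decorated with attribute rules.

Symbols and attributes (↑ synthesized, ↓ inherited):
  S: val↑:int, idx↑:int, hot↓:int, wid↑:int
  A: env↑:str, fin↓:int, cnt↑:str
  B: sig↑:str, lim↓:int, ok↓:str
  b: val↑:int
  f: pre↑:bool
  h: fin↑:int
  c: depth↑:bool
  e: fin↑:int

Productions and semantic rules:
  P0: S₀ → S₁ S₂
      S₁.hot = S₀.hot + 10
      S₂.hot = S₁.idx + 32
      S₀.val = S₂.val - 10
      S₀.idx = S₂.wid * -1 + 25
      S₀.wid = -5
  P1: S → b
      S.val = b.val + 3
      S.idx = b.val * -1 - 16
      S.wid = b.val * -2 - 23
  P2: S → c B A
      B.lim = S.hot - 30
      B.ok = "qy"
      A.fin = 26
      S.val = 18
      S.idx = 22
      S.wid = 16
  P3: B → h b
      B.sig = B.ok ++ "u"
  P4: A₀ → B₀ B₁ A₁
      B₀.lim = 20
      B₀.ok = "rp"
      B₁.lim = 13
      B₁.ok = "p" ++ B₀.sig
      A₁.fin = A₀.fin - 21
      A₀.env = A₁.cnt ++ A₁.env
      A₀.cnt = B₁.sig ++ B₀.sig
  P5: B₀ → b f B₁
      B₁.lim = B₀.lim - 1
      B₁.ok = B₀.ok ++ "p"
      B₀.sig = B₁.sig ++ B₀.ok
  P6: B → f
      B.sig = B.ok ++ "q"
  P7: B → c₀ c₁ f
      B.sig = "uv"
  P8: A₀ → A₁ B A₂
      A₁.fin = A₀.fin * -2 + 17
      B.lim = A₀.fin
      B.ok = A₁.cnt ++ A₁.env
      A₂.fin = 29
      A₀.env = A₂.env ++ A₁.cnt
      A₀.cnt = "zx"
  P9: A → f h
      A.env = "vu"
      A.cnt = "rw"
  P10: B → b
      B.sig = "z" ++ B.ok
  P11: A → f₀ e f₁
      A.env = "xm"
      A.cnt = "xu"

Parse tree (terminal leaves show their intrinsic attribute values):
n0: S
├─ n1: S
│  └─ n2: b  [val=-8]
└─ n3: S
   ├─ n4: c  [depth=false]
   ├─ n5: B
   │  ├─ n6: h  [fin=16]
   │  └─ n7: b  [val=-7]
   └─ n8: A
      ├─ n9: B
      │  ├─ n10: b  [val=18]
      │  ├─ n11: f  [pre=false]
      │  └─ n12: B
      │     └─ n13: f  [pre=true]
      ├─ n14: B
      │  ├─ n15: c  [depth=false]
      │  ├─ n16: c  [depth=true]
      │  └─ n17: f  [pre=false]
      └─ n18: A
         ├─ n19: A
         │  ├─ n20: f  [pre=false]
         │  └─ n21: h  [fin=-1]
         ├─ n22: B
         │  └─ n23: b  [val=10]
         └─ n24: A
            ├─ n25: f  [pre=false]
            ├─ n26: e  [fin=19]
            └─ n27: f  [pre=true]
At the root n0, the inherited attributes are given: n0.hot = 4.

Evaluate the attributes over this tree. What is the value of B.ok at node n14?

1. n0.hot = 4  [given at root]
2. n1.hot = 14  [S₀.hot + 10]
3. n2.val = -8  [terminal]
4. n1.val = -5  [b.val + 3]
5. n1.idx = -8  [b.val * -1 - 16]
6. n1.wid = -7  [b.val * -2 - 23]
7. n3.hot = 24  [S₁.idx + 32]
8. n4.depth = false  [terminal]
9. n5.lim = -6  [S.hot - 30]
10. n5.ok = "qy"  ["qy"]
11. n6.fin = 16  [terminal]
12. n7.val = -7  [terminal]
13. n5.sig = "qyu"  [B.ok ++ "u"]
14. n8.fin = 26  [26]
15. n9.lim = 20  [20]
16. n9.ok = "rp"  ["rp"]
17. n10.val = 18  [terminal]
18. n11.pre = false  [terminal]
19. n12.lim = 19  [B₀.lim - 1]
20. n12.ok = "rpp"  [B₀.ok ++ "p"]
21. n13.pre = true  [terminal]
22. n12.sig = "rppq"  [B.ok ++ "q"]
23. n9.sig = "rppqrp"  [B₁.sig ++ B₀.ok]
24. n14.lim = 13  [13]
25. n14.ok = "prppqrp"  ["p" ++ B₀.sig]
26. n15.depth = false  [terminal]
27. n16.depth = true  [terminal]
28. n17.pre = false  [terminal]
29. n14.sig = "uv"  ["uv"]
30. n18.fin = 5  [A₀.fin - 21]
31. n19.fin = 7  [A₀.fin * -2 + 17]
32. n20.pre = false  [terminal]
33. n21.fin = -1  [terminal]
34. n19.env = "vu"  ["vu"]
35. n19.cnt = "rw"  ["rw"]
36. n22.lim = 5  [A₀.fin]
37. n22.ok = "rwvu"  [A₁.cnt ++ A₁.env]
38. n23.val = 10  [terminal]
39. n22.sig = "zrwvu"  ["z" ++ B.ok]
40. n24.fin = 29  [29]
41. n25.pre = false  [terminal]
42. n26.fin = 19  [terminal]
43. n27.pre = true  [terminal]
44. n24.env = "xm"  ["xm"]
45. n24.cnt = "xu"  ["xu"]
46. n18.env = "xmrw"  [A₂.env ++ A₁.cnt]
47. n18.cnt = "zx"  ["zx"]
48. n8.env = "zxxmrw"  [A₁.cnt ++ A₁.env]
49. n8.cnt = "uvrppqrp"  [B₁.sig ++ B₀.sig]
50. n3.val = 18  [18]
51. n3.idx = 22  [22]
52. n3.wid = 16  [16]
53. n0.val = 8  [S₂.val - 10]
54. n0.idx = 9  [S₂.wid * -1 + 25]
55. n0.wid = -5  [-5]

"prppqrp"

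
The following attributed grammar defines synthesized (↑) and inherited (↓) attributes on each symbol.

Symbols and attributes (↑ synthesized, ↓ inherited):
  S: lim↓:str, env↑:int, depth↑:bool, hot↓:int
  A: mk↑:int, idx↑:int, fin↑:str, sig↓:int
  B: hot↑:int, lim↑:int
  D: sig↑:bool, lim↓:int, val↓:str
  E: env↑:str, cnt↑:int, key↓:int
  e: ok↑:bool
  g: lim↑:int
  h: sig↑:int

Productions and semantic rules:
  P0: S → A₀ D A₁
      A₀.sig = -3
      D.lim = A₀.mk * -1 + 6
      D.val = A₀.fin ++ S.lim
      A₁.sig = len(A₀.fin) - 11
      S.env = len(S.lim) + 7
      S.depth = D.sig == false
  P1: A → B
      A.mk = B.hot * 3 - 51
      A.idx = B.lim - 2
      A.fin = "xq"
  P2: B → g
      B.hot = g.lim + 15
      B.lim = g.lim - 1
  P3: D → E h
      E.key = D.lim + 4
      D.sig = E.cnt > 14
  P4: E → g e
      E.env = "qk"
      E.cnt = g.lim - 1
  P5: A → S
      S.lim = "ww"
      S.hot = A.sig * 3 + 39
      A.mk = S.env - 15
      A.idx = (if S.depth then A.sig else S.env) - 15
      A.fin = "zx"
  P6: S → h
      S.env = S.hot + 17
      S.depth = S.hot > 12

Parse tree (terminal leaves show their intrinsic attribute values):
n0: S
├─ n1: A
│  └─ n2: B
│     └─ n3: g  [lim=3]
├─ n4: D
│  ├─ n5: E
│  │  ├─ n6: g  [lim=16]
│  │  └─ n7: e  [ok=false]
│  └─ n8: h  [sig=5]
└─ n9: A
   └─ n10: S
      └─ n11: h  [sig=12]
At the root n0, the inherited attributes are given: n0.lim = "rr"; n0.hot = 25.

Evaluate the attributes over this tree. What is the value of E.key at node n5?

1. n0.lim = "rr"  [given at root]
2. n0.hot = 25  [given at root]
3. n1.sig = -3  [-3]
4. n3.lim = 3  [terminal]
5. n2.hot = 18  [g.lim + 15]
6. n2.lim = 2  [g.lim - 1]
7. n1.mk = 3  [B.hot * 3 - 51]
8. n1.idx = 0  [B.lim - 2]
9. n1.fin = "xq"  ["xq"]
10. n4.lim = 3  [A₀.mk * -1 + 6]
11. n4.val = "xqrr"  [A₀.fin ++ S.lim]
12. n5.key = 7  [D.lim + 4]
13. n6.lim = 16  [terminal]
14. n7.ok = false  [terminal]
15. n5.env = "qk"  ["qk"]
16. n5.cnt = 15  [g.lim - 1]
17. n8.sig = 5  [terminal]
18. n4.sig = true  [E.cnt > 14]
19. n9.sig = -9  [len(A₀.fin) - 11]
20. n10.lim = "ww"  ["ww"]
21. n10.hot = 12  [A.sig * 3 + 39]
22. n11.sig = 12  [terminal]
23. n10.env = 29  [S.hot + 17]
24. n10.depth = false  [S.hot > 12]
25. n9.mk = 14  [S.env - 15]
26. n9.idx = 14  [(if S.depth then A.sig else S.env) - 15]
27. n9.fin = "zx"  ["zx"]
28. n0.env = 9  [len(S.lim) + 7]
29. n0.depth = false  [D.sig == false]

7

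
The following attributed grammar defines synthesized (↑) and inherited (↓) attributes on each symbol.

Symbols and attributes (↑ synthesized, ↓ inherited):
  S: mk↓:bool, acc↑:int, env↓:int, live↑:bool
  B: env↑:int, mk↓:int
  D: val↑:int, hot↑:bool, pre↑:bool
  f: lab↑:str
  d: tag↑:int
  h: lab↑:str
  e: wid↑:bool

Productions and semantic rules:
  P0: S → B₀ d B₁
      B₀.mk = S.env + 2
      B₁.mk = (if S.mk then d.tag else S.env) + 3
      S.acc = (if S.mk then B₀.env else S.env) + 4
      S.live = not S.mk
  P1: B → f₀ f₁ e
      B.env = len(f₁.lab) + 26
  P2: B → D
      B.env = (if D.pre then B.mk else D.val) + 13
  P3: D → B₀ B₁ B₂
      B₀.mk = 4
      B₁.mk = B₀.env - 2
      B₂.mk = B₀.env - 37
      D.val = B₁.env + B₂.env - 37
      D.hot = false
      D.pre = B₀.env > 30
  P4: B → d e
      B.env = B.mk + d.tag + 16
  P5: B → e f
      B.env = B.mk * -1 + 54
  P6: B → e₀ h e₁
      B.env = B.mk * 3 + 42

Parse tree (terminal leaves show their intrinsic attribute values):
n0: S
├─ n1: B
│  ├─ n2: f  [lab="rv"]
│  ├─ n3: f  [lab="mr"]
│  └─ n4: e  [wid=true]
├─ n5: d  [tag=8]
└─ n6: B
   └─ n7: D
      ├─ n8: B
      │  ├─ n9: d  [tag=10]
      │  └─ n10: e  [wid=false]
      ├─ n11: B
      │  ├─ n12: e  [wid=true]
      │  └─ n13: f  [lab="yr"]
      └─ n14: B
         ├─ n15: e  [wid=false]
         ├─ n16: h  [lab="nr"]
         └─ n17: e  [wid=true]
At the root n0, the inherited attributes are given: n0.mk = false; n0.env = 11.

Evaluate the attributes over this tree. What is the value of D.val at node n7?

10

1. n0.mk = false  [given at root]
2. n0.env = 11  [given at root]
3. n1.mk = 13  [S.env + 2]
4. n2.lab = "rv"  [terminal]
5. n3.lab = "mr"  [terminal]
6. n4.wid = true  [terminal]
7. n1.env = 28  [len(f₁.lab) + 26]
8. n5.tag = 8  [terminal]
9. n6.mk = 14  [(if S.mk then d.tag else S.env) + 3]
10. n8.mk = 4  [4]
11. n9.tag = 10  [terminal]
12. n10.wid = false  [terminal]
13. n8.env = 30  [B.mk + d.tag + 16]
14. n11.mk = 28  [B₀.env - 2]
15. n12.wid = true  [terminal]
16. n13.lab = "yr"  [terminal]
17. n11.env = 26  [B.mk * -1 + 54]
18. n14.mk = -7  [B₀.env - 37]
19. n15.wid = false  [terminal]
20. n16.lab = "nr"  [terminal]
21. n17.wid = true  [terminal]
22. n14.env = 21  [B.mk * 3 + 42]
23. n7.val = 10  [B₁.env + B₂.env - 37]
24. n7.hot = false  [false]
25. n7.pre = false  [B₀.env > 30]
26. n6.env = 23  [(if D.pre then B.mk else D.val) + 13]
27. n0.acc = 15  [(if S.mk then B₀.env else S.env) + 4]
28. n0.live = true  [not S.mk]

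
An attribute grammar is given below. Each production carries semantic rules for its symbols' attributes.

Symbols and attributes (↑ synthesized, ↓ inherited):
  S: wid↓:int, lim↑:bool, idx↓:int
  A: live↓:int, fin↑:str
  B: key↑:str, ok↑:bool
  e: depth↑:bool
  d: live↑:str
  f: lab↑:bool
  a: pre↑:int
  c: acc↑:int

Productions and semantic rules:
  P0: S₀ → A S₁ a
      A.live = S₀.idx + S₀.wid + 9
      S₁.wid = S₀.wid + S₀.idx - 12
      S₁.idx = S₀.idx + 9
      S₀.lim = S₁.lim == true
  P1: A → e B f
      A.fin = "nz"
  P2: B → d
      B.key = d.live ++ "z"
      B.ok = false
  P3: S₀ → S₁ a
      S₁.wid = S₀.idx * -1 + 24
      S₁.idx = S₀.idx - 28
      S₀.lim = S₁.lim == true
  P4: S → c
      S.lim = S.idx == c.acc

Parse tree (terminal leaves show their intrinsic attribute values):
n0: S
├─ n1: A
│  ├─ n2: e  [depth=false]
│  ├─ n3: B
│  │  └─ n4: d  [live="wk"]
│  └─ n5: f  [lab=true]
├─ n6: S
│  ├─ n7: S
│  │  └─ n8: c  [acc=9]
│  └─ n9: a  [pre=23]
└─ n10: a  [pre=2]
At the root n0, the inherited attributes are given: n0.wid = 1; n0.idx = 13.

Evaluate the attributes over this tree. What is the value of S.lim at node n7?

1. n0.wid = 1  [given at root]
2. n0.idx = 13  [given at root]
3. n1.live = 23  [S₀.idx + S₀.wid + 9]
4. n2.depth = false  [terminal]
5. n4.live = "wk"  [terminal]
6. n3.key = "wkz"  [d.live ++ "z"]
7. n3.ok = false  [false]
8. n5.lab = true  [terminal]
9. n1.fin = "nz"  ["nz"]
10. n6.wid = 2  [S₀.wid + S₀.idx - 12]
11. n6.idx = 22  [S₀.idx + 9]
12. n7.wid = 2  [S₀.idx * -1 + 24]
13. n7.idx = -6  [S₀.idx - 28]
14. n8.acc = 9  [terminal]
15. n7.lim = false  [S.idx == c.acc]
16. n9.pre = 23  [terminal]
17. n6.lim = false  [S₁.lim == true]
18. n10.pre = 2  [terminal]
19. n0.lim = false  [S₁.lim == true]

false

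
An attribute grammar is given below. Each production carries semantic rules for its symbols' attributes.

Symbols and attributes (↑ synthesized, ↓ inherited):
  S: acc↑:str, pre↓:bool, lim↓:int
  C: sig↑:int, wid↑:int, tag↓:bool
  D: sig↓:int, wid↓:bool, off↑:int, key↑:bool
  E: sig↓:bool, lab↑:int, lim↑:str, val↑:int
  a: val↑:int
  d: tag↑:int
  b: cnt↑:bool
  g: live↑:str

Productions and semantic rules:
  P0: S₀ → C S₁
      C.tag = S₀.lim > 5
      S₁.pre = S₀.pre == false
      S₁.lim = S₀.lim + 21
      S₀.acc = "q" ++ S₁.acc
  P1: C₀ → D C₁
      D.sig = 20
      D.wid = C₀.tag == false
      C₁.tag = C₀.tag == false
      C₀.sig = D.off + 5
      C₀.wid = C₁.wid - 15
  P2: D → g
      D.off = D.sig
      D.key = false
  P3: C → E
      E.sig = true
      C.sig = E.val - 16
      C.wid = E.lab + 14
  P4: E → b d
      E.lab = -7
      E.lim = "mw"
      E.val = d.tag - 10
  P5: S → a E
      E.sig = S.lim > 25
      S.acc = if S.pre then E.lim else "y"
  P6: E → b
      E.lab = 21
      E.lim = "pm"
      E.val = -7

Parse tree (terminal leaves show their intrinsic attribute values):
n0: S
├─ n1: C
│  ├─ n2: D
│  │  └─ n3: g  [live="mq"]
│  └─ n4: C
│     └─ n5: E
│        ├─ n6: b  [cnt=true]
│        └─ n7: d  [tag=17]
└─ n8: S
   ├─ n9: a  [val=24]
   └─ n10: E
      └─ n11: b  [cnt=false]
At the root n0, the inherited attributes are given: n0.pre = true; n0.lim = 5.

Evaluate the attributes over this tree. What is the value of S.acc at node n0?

1. n0.pre = true  [given at root]
2. n0.lim = 5  [given at root]
3. n1.tag = false  [S₀.lim > 5]
4. n2.sig = 20  [20]
5. n2.wid = true  [C₀.tag == false]
6. n3.live = "mq"  [terminal]
7. n2.off = 20  [D.sig]
8. n2.key = false  [false]
9. n4.tag = true  [C₀.tag == false]
10. n5.sig = true  [true]
11. n6.cnt = true  [terminal]
12. n7.tag = 17  [terminal]
13. n5.lab = -7  [-7]
14. n5.lim = "mw"  ["mw"]
15. n5.val = 7  [d.tag - 10]
16. n4.sig = -9  [E.val - 16]
17. n4.wid = 7  [E.lab + 14]
18. n1.sig = 25  [D.off + 5]
19. n1.wid = -8  [C₁.wid - 15]
20. n8.pre = false  [S₀.pre == false]
21. n8.lim = 26  [S₀.lim + 21]
22. n9.val = 24  [terminal]
23. n10.sig = true  [S.lim > 25]
24. n11.cnt = false  [terminal]
25. n10.lab = 21  [21]
26. n10.lim = "pm"  ["pm"]
27. n10.val = -7  [-7]
28. n8.acc = "y"  [if S.pre then E.lim else "y"]
29. n0.acc = "qy"  ["q" ++ S₁.acc]

"qy"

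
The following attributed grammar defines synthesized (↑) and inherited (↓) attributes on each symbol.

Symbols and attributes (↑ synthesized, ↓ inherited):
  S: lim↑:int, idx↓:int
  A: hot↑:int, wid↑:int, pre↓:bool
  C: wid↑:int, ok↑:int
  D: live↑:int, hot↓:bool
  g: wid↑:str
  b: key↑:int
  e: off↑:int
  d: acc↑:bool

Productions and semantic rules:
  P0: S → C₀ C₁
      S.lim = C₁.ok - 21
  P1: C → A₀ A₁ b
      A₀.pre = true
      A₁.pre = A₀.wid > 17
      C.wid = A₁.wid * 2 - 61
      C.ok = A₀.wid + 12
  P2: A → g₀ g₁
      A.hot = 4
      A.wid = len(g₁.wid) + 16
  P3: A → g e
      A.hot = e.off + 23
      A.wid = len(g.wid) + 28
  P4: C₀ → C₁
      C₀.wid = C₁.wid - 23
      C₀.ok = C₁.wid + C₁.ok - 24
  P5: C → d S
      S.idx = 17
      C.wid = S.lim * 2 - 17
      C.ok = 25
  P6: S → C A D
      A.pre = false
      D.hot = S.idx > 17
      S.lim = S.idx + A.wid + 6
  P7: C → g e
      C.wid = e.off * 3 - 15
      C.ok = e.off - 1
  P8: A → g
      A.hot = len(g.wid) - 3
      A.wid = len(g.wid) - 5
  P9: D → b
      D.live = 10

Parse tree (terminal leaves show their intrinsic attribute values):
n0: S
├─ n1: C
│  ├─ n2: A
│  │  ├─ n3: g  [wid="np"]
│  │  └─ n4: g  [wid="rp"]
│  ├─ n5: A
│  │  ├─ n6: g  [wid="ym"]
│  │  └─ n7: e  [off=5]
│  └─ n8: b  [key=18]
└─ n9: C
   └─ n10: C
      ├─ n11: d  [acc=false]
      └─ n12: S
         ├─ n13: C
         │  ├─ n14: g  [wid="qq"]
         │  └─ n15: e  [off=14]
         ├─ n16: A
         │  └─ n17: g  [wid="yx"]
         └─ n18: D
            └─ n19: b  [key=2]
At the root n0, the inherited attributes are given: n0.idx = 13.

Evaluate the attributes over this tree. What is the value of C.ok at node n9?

1. n0.idx = 13  [given at root]
2. n2.pre = true  [true]
3. n3.wid = "np"  [terminal]
4. n4.wid = "rp"  [terminal]
5. n2.hot = 4  [4]
6. n2.wid = 18  [len(g₁.wid) + 16]
7. n5.pre = true  [A₀.wid > 17]
8. n6.wid = "ym"  [terminal]
9. n7.off = 5  [terminal]
10. n5.hot = 28  [e.off + 23]
11. n5.wid = 30  [len(g.wid) + 28]
12. n8.key = 18  [terminal]
13. n1.wid = -1  [A₁.wid * 2 - 61]
14. n1.ok = 30  [A₀.wid + 12]
15. n11.acc = false  [terminal]
16. n12.idx = 17  [17]
17. n14.wid = "qq"  [terminal]
18. n15.off = 14  [terminal]
19. n13.wid = 27  [e.off * 3 - 15]
20. n13.ok = 13  [e.off - 1]
21. n16.pre = false  [false]
22. n17.wid = "yx"  [terminal]
23. n16.hot = -1  [len(g.wid) - 3]
24. n16.wid = -3  [len(g.wid) - 5]
25. n18.hot = false  [S.idx > 17]
26. n19.key = 2  [terminal]
27. n18.live = 10  [10]
28. n12.lim = 20  [S.idx + A.wid + 6]
29. n10.wid = 23  [S.lim * 2 - 17]
30. n10.ok = 25  [25]
31. n9.wid = 0  [C₁.wid - 23]
32. n9.ok = 24  [C₁.wid + C₁.ok - 24]
33. n0.lim = 3  [C₁.ok - 21]

24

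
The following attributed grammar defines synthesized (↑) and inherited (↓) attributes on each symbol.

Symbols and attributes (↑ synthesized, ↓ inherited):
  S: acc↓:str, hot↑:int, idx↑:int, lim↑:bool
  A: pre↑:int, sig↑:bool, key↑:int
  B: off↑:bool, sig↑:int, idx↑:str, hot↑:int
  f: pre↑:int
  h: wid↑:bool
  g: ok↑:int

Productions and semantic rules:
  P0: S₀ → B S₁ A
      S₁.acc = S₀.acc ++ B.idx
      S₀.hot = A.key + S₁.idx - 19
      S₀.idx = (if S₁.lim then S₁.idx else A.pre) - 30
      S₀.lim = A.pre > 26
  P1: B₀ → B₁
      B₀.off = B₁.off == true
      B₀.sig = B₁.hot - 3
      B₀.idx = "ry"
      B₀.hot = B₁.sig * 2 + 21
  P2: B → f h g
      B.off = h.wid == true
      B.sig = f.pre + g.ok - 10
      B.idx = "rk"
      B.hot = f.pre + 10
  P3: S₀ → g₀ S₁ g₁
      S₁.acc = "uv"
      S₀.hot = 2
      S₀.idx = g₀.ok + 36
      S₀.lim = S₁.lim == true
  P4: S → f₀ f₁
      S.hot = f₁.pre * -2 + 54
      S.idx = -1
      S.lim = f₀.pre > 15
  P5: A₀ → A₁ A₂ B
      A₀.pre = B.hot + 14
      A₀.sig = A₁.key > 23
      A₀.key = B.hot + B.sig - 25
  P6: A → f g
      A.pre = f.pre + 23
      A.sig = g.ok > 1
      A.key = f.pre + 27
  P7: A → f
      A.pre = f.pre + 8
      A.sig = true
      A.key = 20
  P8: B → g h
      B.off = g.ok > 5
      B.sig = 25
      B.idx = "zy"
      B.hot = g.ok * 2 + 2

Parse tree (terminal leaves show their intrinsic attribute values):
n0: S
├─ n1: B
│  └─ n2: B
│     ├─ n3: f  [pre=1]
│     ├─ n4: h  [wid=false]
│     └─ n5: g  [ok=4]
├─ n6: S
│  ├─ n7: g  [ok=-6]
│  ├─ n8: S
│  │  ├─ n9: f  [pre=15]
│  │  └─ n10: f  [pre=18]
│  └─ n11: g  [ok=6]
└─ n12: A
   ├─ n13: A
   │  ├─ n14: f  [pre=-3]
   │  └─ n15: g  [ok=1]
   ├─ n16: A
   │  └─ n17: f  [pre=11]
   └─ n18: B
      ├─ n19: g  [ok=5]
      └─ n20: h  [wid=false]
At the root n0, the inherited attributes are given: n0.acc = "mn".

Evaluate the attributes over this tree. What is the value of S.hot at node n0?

23

1. n0.acc = "mn"  [given at root]
2. n3.pre = 1  [terminal]
3. n4.wid = false  [terminal]
4. n5.ok = 4  [terminal]
5. n2.off = false  [h.wid == true]
6. n2.sig = -5  [f.pre + g.ok - 10]
7. n2.idx = "rk"  ["rk"]
8. n2.hot = 11  [f.pre + 10]
9. n1.off = false  [B₁.off == true]
10. n1.sig = 8  [B₁.hot - 3]
11. n1.idx = "ry"  ["ry"]
12. n1.hot = 11  [B₁.sig * 2 + 21]
13. n6.acc = "mnry"  [S₀.acc ++ B.idx]
14. n7.ok = -6  [terminal]
15. n8.acc = "uv"  ["uv"]
16. n9.pre = 15  [terminal]
17. n10.pre = 18  [terminal]
18. n8.hot = 18  [f₁.pre * -2 + 54]
19. n8.idx = -1  [-1]
20. n8.lim = false  [f₀.pre > 15]
21. n11.ok = 6  [terminal]
22. n6.hot = 2  [2]
23. n6.idx = 30  [g₀.ok + 36]
24. n6.lim = false  [S₁.lim == true]
25. n14.pre = -3  [terminal]
26. n15.ok = 1  [terminal]
27. n13.pre = 20  [f.pre + 23]
28. n13.sig = false  [g.ok > 1]
29. n13.key = 24  [f.pre + 27]
30. n17.pre = 11  [terminal]
31. n16.pre = 19  [f.pre + 8]
32. n16.sig = true  [true]
33. n16.key = 20  [20]
34. n19.ok = 5  [terminal]
35. n20.wid = false  [terminal]
36. n18.off = false  [g.ok > 5]
37. n18.sig = 25  [25]
38. n18.idx = "zy"  ["zy"]
39. n18.hot = 12  [g.ok * 2 + 2]
40. n12.pre = 26  [B.hot + 14]
41. n12.sig = true  [A₁.key > 23]
42. n12.key = 12  [B.hot + B.sig - 25]
43. n0.hot = 23  [A.key + S₁.idx - 19]
44. n0.idx = -4  [(if S₁.lim then S₁.idx else A.pre) - 30]
45. n0.lim = false  [A.pre > 26]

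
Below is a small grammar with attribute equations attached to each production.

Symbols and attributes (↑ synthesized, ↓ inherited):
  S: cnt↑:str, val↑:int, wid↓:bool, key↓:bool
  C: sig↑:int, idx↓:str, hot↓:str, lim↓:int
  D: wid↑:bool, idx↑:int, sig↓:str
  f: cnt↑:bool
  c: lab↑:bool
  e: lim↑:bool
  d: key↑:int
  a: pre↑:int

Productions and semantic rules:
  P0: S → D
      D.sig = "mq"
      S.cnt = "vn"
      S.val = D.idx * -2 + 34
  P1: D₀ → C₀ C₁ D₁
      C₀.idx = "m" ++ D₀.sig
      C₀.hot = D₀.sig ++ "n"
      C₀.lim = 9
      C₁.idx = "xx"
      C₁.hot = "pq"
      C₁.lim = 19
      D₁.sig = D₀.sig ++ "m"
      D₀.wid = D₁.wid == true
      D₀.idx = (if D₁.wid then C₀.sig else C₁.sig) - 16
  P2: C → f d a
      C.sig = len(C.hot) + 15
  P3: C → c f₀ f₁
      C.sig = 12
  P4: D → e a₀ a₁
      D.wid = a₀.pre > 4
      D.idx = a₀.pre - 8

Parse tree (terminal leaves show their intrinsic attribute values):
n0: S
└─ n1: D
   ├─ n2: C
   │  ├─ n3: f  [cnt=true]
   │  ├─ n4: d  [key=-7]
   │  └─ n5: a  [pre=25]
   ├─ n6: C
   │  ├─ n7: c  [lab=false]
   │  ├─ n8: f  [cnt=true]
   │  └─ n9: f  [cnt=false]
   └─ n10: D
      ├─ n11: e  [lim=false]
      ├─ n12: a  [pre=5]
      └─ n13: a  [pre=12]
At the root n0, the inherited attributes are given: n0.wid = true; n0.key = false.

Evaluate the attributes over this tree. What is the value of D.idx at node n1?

2

1. n0.wid = true  [given at root]
2. n0.key = false  [given at root]
3. n1.sig = "mq"  ["mq"]
4. n2.idx = "mmq"  ["m" ++ D₀.sig]
5. n2.hot = "mqn"  [D₀.sig ++ "n"]
6. n2.lim = 9  [9]
7. n3.cnt = true  [terminal]
8. n4.key = -7  [terminal]
9. n5.pre = 25  [terminal]
10. n2.sig = 18  [len(C.hot) + 15]
11. n6.idx = "xx"  ["xx"]
12. n6.hot = "pq"  ["pq"]
13. n6.lim = 19  [19]
14. n7.lab = false  [terminal]
15. n8.cnt = true  [terminal]
16. n9.cnt = false  [terminal]
17. n6.sig = 12  [12]
18. n10.sig = "mqm"  [D₀.sig ++ "m"]
19. n11.lim = false  [terminal]
20. n12.pre = 5  [terminal]
21. n13.pre = 12  [terminal]
22. n10.wid = true  [a₀.pre > 4]
23. n10.idx = -3  [a₀.pre - 8]
24. n1.wid = true  [D₁.wid == true]
25. n1.idx = 2  [(if D₁.wid then C₀.sig else C₁.sig) - 16]
26. n0.cnt = "vn"  ["vn"]
27. n0.val = 30  [D.idx * -2 + 34]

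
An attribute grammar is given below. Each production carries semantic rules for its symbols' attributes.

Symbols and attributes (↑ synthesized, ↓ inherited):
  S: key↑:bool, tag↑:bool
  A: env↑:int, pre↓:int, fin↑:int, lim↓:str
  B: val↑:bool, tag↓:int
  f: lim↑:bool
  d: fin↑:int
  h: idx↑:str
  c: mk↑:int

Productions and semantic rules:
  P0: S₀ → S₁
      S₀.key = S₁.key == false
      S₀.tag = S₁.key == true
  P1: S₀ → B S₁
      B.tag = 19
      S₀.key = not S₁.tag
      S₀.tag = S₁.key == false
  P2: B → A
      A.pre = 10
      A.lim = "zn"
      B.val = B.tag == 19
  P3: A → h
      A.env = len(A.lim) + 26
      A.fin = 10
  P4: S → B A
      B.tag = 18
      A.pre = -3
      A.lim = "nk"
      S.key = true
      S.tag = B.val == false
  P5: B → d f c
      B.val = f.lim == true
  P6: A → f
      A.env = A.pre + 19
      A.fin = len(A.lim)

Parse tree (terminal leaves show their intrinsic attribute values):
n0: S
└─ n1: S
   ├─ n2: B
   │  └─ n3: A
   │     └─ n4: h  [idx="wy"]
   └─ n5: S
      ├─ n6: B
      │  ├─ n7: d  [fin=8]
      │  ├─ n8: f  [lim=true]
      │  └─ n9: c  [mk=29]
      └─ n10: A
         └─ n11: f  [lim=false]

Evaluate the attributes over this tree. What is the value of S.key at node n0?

false

1. n2.tag = 19  [19]
2. n3.pre = 10  [10]
3. n3.lim = "zn"  ["zn"]
4. n4.idx = "wy"  [terminal]
5. n3.env = 28  [len(A.lim) + 26]
6. n3.fin = 10  [10]
7. n2.val = true  [B.tag == 19]
8. n6.tag = 18  [18]
9. n7.fin = 8  [terminal]
10. n8.lim = true  [terminal]
11. n9.mk = 29  [terminal]
12. n6.val = true  [f.lim == true]
13. n10.pre = -3  [-3]
14. n10.lim = "nk"  ["nk"]
15. n11.lim = false  [terminal]
16. n10.env = 16  [A.pre + 19]
17. n10.fin = 2  [len(A.lim)]
18. n5.key = true  [true]
19. n5.tag = false  [B.val == false]
20. n1.key = true  [not S₁.tag]
21. n1.tag = false  [S₁.key == false]
22. n0.key = false  [S₁.key == false]
23. n0.tag = true  [S₁.key == true]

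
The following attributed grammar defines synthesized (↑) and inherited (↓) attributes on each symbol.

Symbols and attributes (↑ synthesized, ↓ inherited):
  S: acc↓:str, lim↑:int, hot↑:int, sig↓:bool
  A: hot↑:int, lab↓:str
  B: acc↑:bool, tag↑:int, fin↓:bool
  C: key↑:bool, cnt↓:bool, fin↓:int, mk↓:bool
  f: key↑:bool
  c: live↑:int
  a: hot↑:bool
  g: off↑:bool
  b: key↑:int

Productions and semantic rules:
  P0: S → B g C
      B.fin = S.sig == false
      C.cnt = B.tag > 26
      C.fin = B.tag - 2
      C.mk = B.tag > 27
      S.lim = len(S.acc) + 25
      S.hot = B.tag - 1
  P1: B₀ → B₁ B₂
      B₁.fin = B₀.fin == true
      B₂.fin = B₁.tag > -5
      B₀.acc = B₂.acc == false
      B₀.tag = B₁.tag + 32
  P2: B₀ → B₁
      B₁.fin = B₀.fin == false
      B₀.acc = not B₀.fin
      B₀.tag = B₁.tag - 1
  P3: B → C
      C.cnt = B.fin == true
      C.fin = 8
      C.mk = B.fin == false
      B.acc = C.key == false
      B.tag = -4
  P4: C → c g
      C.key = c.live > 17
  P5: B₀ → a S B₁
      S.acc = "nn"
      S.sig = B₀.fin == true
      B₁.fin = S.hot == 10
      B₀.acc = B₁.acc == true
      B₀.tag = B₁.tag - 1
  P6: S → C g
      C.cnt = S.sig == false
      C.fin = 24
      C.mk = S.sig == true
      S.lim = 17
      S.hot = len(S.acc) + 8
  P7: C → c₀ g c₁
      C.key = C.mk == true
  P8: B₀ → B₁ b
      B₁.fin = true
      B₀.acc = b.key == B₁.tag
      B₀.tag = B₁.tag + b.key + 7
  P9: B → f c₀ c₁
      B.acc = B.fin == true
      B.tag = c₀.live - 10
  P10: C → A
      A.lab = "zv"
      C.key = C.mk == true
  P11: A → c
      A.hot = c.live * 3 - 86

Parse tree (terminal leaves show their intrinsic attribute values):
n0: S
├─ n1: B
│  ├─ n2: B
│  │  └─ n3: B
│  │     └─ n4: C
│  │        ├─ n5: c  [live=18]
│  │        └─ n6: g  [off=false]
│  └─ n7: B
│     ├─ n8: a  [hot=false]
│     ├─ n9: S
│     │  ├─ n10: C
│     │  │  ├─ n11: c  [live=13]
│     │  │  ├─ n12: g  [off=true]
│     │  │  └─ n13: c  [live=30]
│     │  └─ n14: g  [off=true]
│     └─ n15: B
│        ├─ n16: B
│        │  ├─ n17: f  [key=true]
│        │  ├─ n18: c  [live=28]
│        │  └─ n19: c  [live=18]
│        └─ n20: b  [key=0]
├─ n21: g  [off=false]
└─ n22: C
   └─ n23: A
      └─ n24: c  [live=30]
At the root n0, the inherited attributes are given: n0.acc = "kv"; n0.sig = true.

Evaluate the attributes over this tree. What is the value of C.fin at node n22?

25

1. n0.acc = "kv"  [given at root]
2. n0.sig = true  [given at root]
3. n1.fin = false  [S.sig == false]
4. n2.fin = false  [B₀.fin == true]
5. n3.fin = true  [B₀.fin == false]
6. n4.cnt = true  [B.fin == true]
7. n4.fin = 8  [8]
8. n4.mk = false  [B.fin == false]
9. n5.live = 18  [terminal]
10. n6.off = false  [terminal]
11. n4.key = true  [c.live > 17]
12. n3.acc = false  [C.key == false]
13. n3.tag = -4  [-4]
14. n2.acc = true  [not B₀.fin]
15. n2.tag = -5  [B₁.tag - 1]
16. n7.fin = false  [B₁.tag > -5]
17. n8.hot = false  [terminal]
18. n9.acc = "nn"  ["nn"]
19. n9.sig = false  [B₀.fin == true]
20. n10.cnt = true  [S.sig == false]
21. n10.fin = 24  [24]
22. n10.mk = false  [S.sig == true]
23. n11.live = 13  [terminal]
24. n12.off = true  [terminal]
25. n13.live = 30  [terminal]
26. n10.key = false  [C.mk == true]
27. n14.off = true  [terminal]
28. n9.lim = 17  [17]
29. n9.hot = 10  [len(S.acc) + 8]
30. n15.fin = true  [S.hot == 10]
31. n16.fin = true  [true]
32. n17.key = true  [terminal]
33. n18.live = 28  [terminal]
34. n19.live = 18  [terminal]
35. n16.acc = true  [B.fin == true]
36. n16.tag = 18  [c₀.live - 10]
37. n20.key = 0  [terminal]
38. n15.acc = false  [b.key == B₁.tag]
39. n15.tag = 25  [B₁.tag + b.key + 7]
40. n7.acc = false  [B₁.acc == true]
41. n7.tag = 24  [B₁.tag - 1]
42. n1.acc = true  [B₂.acc == false]
43. n1.tag = 27  [B₁.tag + 32]
44. n21.off = false  [terminal]
45. n22.cnt = true  [B.tag > 26]
46. n22.fin = 25  [B.tag - 2]
47. n22.mk = false  [B.tag > 27]
48. n23.lab = "zv"  ["zv"]
49. n24.live = 30  [terminal]
50. n23.hot = 4  [c.live * 3 - 86]
51. n22.key = false  [C.mk == true]
52. n0.lim = 27  [len(S.acc) + 25]
53. n0.hot = 26  [B.tag - 1]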